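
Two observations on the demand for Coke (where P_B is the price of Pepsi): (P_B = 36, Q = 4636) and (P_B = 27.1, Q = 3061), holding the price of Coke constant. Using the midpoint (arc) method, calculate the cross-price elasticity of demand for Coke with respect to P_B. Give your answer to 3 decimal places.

1.451

ΔQ_A = 3061 − 4636 = -1575; ΔP_B = 27.1 − 36 = -8.9.
Midpoints: Q̄_A = 3848.5, P̄_B = 31.55.
ε = (ΔQ_A/Q̄_A)/(ΔP_B/P̄_B) = (-1575/3848.5)/(-8.9/31.55) ≈ 1.451.
ε > 0: Coke and Pepsi are substitutes.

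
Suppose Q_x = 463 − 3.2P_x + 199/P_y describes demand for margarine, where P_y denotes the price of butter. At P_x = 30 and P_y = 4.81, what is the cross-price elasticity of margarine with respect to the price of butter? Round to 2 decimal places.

At P_x = 30 and P_y = 4.81: Q_x = 408.372.
∂Q_x/∂P_y = −199/P_y² = -8.6013.
ε = (∂Q_x/∂P_y)(P_y/Q_x) = -8.6013 × (4.81/408.372) ≈ -0.10.
ε < 0: complements.

-0.10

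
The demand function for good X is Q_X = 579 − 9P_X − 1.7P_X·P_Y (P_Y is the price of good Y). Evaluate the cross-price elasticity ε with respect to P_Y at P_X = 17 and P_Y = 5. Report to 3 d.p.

At P_X = 17 and P_Y = 5: Q_X = 281.5.
∂Q_X/∂P_Y = -1.7P_X = -1.7(17) = -28.9000.
ε = (∂Q_X/∂P_Y)(P_Y/Q_X) = -28.9000 × (5/281.5) ≈ -0.513.
ε < 0: complements.

-0.513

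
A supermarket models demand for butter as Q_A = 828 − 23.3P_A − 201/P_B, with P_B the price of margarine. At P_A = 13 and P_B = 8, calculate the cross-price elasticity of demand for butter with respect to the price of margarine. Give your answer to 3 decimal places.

At P_A = 13 and P_B = 8: Q_A = 499.975.
∂Q_A/∂P_B = 201/P_B² = 3.1406.
ε = (∂Q_A/∂P_B)(P_B/Q_A) = 3.1406 × (8/499.975) ≈ 0.050.
ε > 0: substitutes.

0.050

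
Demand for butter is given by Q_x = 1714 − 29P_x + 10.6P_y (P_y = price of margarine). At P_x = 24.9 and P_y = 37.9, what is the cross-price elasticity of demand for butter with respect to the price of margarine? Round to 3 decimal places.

0.288

At P_x = 24.9 and P_y = 37.9: Q_x = 1393.64.
∂Q_x/∂P_y = 10.6.
ε = (∂Q_x/∂P_y)(P_y/Q_x) = 10.6 × (37.9/1393.64) ≈ 0.288.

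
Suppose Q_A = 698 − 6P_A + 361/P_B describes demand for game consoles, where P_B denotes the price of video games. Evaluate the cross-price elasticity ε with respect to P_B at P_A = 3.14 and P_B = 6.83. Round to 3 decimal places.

-0.072

At P_A = 3.14 and P_B = 6.83: Q_A = 732.015.
∂Q_A/∂P_B = −361/P_B² = -7.7387.
ε = (∂Q_A/∂P_B)(P_B/Q_A) = -7.7387 × (6.83/732.015) ≈ -0.072.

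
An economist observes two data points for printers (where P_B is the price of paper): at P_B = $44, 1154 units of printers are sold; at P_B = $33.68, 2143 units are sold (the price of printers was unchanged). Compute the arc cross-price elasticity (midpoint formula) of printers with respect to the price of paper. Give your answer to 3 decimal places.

-2.258

ΔQ_A = 2143 − 1154 = 989; ΔP_B = 33.68 − 44 = -10.32.
Midpoints: Q̄_A = 1648.5, P̄_B = 38.84.
ε = (ΔQ_A/Q̄_A)/(ΔP_B/P̄_B) = (989/1648.5)/(-10.32/38.84) ≈ -2.258.
ε < 0: printers and paper are complements.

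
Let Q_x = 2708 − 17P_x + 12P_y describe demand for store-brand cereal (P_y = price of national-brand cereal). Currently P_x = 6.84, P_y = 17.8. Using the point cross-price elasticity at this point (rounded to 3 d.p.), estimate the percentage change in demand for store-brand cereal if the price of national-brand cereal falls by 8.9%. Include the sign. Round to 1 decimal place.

At P_x = 6.84, P_y = 17.8: Q_x = 2805.32.
∂Q_x/∂P_y = 12.
ε = (∂Q_x/∂P_y)(P_y/Q_x) = 12.0000 × 17.8/2805.32 ≈ 0.076.
%ΔQ_x ≈ ε × %ΔP_y = 0.076 × (-8.9%) = -0.7%.

-0.7%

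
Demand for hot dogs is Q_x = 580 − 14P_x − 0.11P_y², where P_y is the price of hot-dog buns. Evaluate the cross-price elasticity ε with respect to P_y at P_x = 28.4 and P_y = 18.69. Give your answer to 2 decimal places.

At P_x = 28.4 and P_y = 18.69: Q_x = 143.975.
∂Q_x/∂P_y = -0.22P_y = -0.22(18.69) = -4.1118.
ε = (∂Q_x/∂P_y)(P_y/Q_x) = -4.1118 × (18.69/143.975) ≈ -0.53.
ε < 0: complements.

-0.53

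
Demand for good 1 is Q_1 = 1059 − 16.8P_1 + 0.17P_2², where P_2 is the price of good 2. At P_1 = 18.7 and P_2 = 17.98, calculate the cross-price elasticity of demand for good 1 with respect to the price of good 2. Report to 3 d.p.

0.137

At P_1 = 18.7 and P_2 = 17.98: Q_1 = 799.798.
∂Q_1/∂P_2 = 0.34P_2 = 0.34(17.98) = 6.1132.
ε = (∂Q_1/∂P_2)(P_2/Q_1) = 6.1132 × (17.98/799.798) ≈ 0.137.
ε > 0: substitutes.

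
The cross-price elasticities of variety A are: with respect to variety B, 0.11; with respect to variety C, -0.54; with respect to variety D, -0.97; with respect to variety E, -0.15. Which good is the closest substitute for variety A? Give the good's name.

Substitutes have ε > 0. Among the positive values, 0.11 (variety B) is largest.

variety B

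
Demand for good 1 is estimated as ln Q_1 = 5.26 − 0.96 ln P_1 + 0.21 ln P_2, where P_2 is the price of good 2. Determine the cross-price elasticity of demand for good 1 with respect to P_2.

0.21

In a log-linear (constant-elasticity) demand function, the coefficient on ln P_2 is the cross-price elasticity.
ε = 0.21. Positive, so good 1 and good 2 are substitutes.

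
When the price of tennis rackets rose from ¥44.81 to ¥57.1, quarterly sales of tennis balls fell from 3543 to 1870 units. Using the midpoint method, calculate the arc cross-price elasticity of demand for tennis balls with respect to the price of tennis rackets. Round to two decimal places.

-2.56

ΔQ_A = 1870 − 3543 = -1673; ΔP_B = 57.1 − 44.81 = 12.29.
Midpoints: Q̄_A = 2706.5, P̄_B = 50.95.
ε = (ΔQ_A/Q̄_A)/(ΔP_B/P̄_B) = (-1673/2706.5)/(12.29/50.95) ≈ -2.56.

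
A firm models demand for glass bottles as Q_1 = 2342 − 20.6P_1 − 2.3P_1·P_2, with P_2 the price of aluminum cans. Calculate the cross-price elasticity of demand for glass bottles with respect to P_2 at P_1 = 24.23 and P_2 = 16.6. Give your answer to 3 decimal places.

At P_1 = 24.23 and P_2 = 16.6: Q_1 = 917.761.
∂Q_1/∂P_2 = -2.3P_1 = -2.3(24.23) = -55.7290.
ε = (∂Q_1/∂P_2)(P_2/Q_1) = -55.7290 × (16.6/917.761) ≈ -1.008.

-1.008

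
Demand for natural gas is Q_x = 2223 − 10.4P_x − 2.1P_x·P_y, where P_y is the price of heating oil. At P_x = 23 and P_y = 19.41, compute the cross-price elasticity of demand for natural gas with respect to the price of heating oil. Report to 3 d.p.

-0.896

At P_x = 23 and P_y = 19.41: Q_x = 1046.297.
∂Q_x/∂P_y = -2.1P_x = -2.1(23) = -48.3000.
ε = (∂Q_x/∂P_y)(P_y/Q_x) = -48.3000 × (19.41/1046.297) ≈ -0.896.
ε < 0: complements.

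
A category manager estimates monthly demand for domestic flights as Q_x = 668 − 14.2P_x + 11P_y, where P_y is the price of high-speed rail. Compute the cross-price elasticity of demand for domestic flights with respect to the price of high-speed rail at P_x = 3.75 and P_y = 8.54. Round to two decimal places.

At P_x = 3.75 and P_y = 8.54: Q_x = 708.69.
∂Q_x/∂P_y = 11.
ε = (∂Q_x/∂P_y)(P_y/Q_x) = 11 × (8.54/708.69) ≈ 0.13.

0.13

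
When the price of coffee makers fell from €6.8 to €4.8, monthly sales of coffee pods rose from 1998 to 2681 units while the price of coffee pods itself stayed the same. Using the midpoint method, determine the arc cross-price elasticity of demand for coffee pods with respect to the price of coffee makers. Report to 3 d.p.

-0.847

ΔQ_A = 2681 − 1998 = 683; ΔP_B = 4.8 − 6.8 = -2.
Midpoints: Q̄_A = 2339.5, P̄_B = 5.80.
ε = (ΔQ_A/Q̄_A)/(ΔP_B/P̄_B) = (683/2339.5)/(-2/5.80) ≈ -0.847.
ε < 0: coffee pods and coffee makers are complements.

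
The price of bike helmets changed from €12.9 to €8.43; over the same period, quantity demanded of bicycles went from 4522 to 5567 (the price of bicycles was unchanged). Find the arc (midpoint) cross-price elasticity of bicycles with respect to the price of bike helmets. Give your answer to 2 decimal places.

-0.49

ΔQ_A = 5567 − 4522 = 1045; ΔP_B = 8.43 − 12.9 = -4.47.
Midpoints: Q̄_A = 5044.5, P̄_B = 10.66.
ε = (ΔQ_A/Q̄_A)/(ΔP_B/P̄_B) = (1045/5044.5)/(-4.47/10.66) ≈ -0.49.
ε < 0: bicycles and bike helmets are complements.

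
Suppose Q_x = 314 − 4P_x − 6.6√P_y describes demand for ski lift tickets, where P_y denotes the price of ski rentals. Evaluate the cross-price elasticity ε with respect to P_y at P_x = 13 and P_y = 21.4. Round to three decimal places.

-0.066

At P_x = 13 and P_y = 21.4: Q_x = 231.468.
∂Q_x/∂P_y = -6.6/(2√P_y) = -6.6/(2√21.4) = -0.7134.
ε = (∂Q_x/∂P_y)(P_y/Q_x) = -0.7134 × (21.4/231.468) ≈ -0.066.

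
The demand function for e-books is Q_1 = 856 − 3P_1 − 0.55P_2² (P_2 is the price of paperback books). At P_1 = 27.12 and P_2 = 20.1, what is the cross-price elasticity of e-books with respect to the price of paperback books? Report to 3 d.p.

-0.804

At P_1 = 27.12 and P_2 = 20.1: Q_1 = 552.434.
∂Q_1/∂P_2 = -1.1P_2 = -1.1(20.1) = -22.1100.
ε = (∂Q_1/∂P_2)(P_2/Q_1) = -22.1100 × (20.1/552.434) ≈ -0.804.
ε < 0: complements.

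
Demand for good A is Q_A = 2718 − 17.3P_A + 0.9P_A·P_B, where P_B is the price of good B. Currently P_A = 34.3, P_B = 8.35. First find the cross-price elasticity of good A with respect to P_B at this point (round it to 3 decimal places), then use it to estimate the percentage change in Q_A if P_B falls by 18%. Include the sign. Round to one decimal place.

-1.9%

At P_A = 34.3, P_B = 8.35: Q_A = 2382.374.
∂Q_A/∂P_B = 0.9P_A = 30.8700.
ε = (∂Q_A/∂P_B)(P_B/Q_A) = 30.8700 × 8.35/2382.374 ≈ 0.108.
%ΔQ_A ≈ ε × %ΔP_B = 0.108 × (-18%) = -1.9%.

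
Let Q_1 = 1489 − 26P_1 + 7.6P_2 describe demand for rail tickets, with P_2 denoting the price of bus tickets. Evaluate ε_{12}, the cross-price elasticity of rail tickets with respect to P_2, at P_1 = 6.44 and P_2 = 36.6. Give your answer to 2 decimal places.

0.17

At P_1 = 6.44 and P_2 = 36.6: Q_1 = 1599.72.
∂Q_1/∂P_2 = 7.6.
ε = (∂Q_1/∂P_2)(P_2/Q_1) = 7.6 × (36.6/1599.72) ≈ 0.17.
Since ε > 0, rail tickets and bus tickets are substitutes.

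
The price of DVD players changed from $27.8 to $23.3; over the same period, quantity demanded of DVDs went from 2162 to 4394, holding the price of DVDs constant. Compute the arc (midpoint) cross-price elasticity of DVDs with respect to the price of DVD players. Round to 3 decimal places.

ΔQ_A = 4394 − 2162 = 2232; ΔP_B = 23.3 − 27.8 = -4.5.
Midpoints: Q̄_A = 3278.0, P̄_B = 25.55.
ε = (ΔQ_A/Q̄_A)/(ΔP_B/P̄_B) = (2232/3278.0)/(-4.5/25.55) ≈ -3.866.
ε < 0: DVDs and DVD players are complements.

-3.866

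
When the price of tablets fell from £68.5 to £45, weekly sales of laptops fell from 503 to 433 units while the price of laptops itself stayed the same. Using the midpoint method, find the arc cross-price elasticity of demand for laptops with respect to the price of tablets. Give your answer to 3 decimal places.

0.361

ΔQ_A = 433 − 503 = -70; ΔP_B = 45 − 68.5 = -23.5.
Midpoints: Q̄_A = 468.0, P̄_B = 56.75.
ε = (ΔQ_A/Q̄_A)/(ΔP_B/P̄_B) = (-70/468.0)/(-23.5/56.75) ≈ 0.361.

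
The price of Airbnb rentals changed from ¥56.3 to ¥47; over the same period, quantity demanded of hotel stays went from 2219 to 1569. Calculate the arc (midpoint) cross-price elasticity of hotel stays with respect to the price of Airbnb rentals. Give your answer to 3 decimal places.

ΔQ_A = 1569 − 2219 = -650; ΔP_B = 47 − 56.3 = -9.3.
Midpoints: Q̄_A = 1894.0, P̄_B = 51.65.
ε = (ΔQ_A/Q̄_A)/(ΔP_B/P̄_B) = (-650/1894.0)/(-9.3/51.65) ≈ 1.906.

1.906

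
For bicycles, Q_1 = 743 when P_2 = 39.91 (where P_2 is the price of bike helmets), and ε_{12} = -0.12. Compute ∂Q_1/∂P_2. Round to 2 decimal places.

ε = (∂Q_1/∂P_2)·(P_2/Q_1) ⇒ ∂Q_1/∂P_2 = ε·Q_1/P_2 = -0.12 × 743/39.91 ≈ -2.23.

-2.23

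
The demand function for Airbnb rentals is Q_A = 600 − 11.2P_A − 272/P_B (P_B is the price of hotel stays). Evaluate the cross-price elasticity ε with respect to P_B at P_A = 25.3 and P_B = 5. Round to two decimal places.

0.21

At P_A = 25.3 and P_B = 5: Q_A = 262.24.
∂Q_A/∂P_B = 272/P_B² = 10.8800.
ε = (∂Q_A/∂P_B)(P_B/Q_A) = 10.8800 × (5/262.24) ≈ 0.21.
ε > 0: substitutes.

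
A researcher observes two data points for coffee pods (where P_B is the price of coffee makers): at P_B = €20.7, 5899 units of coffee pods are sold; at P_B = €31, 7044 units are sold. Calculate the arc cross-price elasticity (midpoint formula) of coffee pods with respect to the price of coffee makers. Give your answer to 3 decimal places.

ΔQ_A = 7044 − 5899 = 1145; ΔP_B = 31 − 20.7 = 10.3.
Midpoints: Q̄_A = 6471.5, P̄_B = 25.85.
ε = (ΔQ_A/Q̄_A)/(ΔP_B/P̄_B) = (1145/6471.5)/(10.3/25.85) ≈ 0.444.

0.444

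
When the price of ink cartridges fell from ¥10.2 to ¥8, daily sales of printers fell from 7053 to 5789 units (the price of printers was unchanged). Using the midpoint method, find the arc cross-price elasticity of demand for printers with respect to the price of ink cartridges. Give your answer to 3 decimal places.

ΔQ_A = 5789 − 7053 = -1264; ΔP_B = 8 − 10.2 = -2.2.
Midpoints: Q̄_A = 6421.0, P̄_B = 9.10.
ε = (ΔQ_A/Q̄_A)/(ΔP_B/P̄_B) = (-1264/6421.0)/(-2.2/9.10) ≈ 0.814.
ε > 0: printers and ink cartridges are substitutes.

0.814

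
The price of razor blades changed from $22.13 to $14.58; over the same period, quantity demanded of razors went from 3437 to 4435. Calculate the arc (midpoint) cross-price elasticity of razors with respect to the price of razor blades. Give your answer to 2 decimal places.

ΔQ_A = 4435 − 3437 = 998; ΔP_B = 14.58 − 22.13 = -7.55.
Midpoints: Q̄_A = 3936.0, P̄_B = 18.36.
ε = (ΔQ_A/Q̄_A)/(ΔP_B/P̄_B) = (998/3936.0)/(-7.55/18.36) ≈ -0.62.
ε < 0: razors and razor blades are complements.

-0.62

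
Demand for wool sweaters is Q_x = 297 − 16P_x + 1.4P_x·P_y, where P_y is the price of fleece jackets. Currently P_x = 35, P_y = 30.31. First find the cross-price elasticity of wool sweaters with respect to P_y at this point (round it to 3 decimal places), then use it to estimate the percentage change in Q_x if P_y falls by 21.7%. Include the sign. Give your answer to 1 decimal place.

At P_x = 35, P_y = 30.31: Q_x = 1222.19.
∂Q_x/∂P_y = 1.4P_x = 49.0000.
ε = (∂Q_x/∂P_y)(P_y/Q_x) = 49.0000 × 30.31/1222.19 ≈ 1.215.
%ΔQ_x ≈ ε × %ΔP_y = 1.215 × (-21.7%) = -26.4%.

-26.4%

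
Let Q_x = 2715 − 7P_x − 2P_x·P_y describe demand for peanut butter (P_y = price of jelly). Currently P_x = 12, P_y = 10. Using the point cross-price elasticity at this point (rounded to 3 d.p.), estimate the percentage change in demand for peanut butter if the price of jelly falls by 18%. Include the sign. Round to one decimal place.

At P_x = 12, P_y = 10: Q_x = 2391.
∂Q_x/∂P_y = -2P_x = -24.0000.
ε = (∂Q_x/∂P_y)(P_y/Q_x) = -24.0000 × 10/2391 ≈ -0.100.
%ΔQ_x ≈ ε × %ΔP_y = -0.100 × (-18%) = 1.8%.

1.8%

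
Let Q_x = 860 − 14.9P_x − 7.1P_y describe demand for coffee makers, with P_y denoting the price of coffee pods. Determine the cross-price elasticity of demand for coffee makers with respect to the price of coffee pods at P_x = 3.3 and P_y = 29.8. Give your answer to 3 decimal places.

At P_x = 3.3 and P_y = 29.8: Q_x = 599.25.
∂Q_x/∂P_y = -7.1.
ε = (∂Q_x/∂P_y)(P_y/Q_x) = -7.1 × (29.8/599.25) ≈ -0.353.

-0.353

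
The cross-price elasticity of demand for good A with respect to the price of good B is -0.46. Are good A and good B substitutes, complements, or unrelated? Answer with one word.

ε = -0.46 < 0, so a higher price of good B lowers demand for good A: complements.

complements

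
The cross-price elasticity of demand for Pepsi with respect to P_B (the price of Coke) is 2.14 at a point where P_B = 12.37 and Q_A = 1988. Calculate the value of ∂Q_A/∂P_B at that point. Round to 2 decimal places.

ε = (∂Q_A/∂P_B)·(P_B/Q_A) ⇒ ∂Q_A/∂P_B = ε·Q_A/P_B = 2.14 × 1988/12.37 ≈ 343.92.

343.92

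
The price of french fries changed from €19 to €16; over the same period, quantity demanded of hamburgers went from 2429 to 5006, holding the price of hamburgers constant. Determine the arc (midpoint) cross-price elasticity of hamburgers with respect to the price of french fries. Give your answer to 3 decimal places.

ΔQ_A = 5006 − 2429 = 2577; ΔP_B = 16 − 19 = -3.
Midpoints: Q̄_A = 3717.5, P̄_B = 17.50.
ε = (ΔQ_A/Q̄_A)/(ΔP_B/P̄_B) = (2577/3717.5)/(-3/17.50) ≈ -4.044.
ε < 0: hamburgers and french fries are complements.

-4.044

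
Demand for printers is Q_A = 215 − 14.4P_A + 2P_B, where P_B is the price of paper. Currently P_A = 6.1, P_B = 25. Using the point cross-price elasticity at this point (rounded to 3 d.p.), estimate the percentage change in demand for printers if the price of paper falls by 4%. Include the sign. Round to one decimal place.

At P_A = 6.1, P_B = 25: Q_A = 177.16.
∂Q_A/∂P_B = 2.
ε = (∂Q_A/∂P_B)(P_B/Q_A) = 2.0000 × 25/177.16 ≈ 0.282.
%ΔQ_A ≈ ε × %ΔP_B = 0.282 × (-4%) = -1.1%.

-1.1%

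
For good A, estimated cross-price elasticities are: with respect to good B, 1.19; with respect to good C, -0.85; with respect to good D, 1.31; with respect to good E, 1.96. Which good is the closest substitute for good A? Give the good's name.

Substitutes have ε > 0. Among the positive values, 1.96 (good E) is largest.

good E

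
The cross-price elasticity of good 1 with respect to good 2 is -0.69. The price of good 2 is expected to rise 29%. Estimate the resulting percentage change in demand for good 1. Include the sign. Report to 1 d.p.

%ΔQ ≈ ε × %ΔP of good 2 = -0.69 × (29%) = -20.0%.

-20.0%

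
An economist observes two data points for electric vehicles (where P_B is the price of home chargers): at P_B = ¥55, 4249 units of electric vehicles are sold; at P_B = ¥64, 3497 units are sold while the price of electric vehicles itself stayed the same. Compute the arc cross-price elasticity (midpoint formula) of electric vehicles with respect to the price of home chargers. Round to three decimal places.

ΔQ_A = 3497 − 4249 = -752; ΔP_B = 64 − 55 = 9.
Midpoints: Q̄_A = 3873.0, P̄_B = 59.50.
ε = (ΔQ_A/Q̄_A)/(ΔP_B/P̄_B) = (-752/3873.0)/(9/59.50) ≈ -1.284.
ε < 0: electric vehicles and home chargers are complements.

-1.284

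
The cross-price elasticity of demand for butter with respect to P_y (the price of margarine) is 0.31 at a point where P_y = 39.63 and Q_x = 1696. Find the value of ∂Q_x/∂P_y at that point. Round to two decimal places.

13.27

ε = (∂Q_x/∂P_y)·(P_y/Q_x) ⇒ ∂Q_x/∂P_y = ε·Q_x/P_y = 0.31 × 1696/39.63 ≈ 13.27.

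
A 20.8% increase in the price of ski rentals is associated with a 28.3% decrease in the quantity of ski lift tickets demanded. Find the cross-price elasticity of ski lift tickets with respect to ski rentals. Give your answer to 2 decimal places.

-1.36

ε = (%ΔQ of ski lift tickets) / (%ΔP of ski rentals) = (-28.3%) / (20.8%) ≈ -1.36.
Negative cross-price elasticity: complements.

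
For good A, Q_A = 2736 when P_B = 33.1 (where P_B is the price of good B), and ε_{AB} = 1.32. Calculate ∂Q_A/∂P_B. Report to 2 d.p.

109.11

ε = (∂Q_A/∂P_B)·(P_B/Q_A) ⇒ ∂Q_A/∂P_B = ε·Q_A/P_B = 1.32 × 2736/33.1 ≈ 109.11.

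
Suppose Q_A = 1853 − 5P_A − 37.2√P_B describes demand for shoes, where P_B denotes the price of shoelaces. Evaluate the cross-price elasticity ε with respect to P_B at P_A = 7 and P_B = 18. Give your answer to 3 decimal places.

At P_A = 7 and P_B = 18: Q_A = 1660.174.
∂Q_A/∂P_B = -37.2/(2√P_B) = -37.2/(2√18) = -4.3841.
ε = (∂Q_A/∂P_B)(P_B/Q_A) = -4.3841 × (18/1660.174) ≈ -0.048.

-0.048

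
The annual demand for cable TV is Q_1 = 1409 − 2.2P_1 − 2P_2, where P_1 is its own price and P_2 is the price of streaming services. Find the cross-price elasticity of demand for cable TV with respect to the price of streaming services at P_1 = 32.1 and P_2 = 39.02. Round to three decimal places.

At P_1 = 32.1 and P_2 = 39.02: Q_1 = 1260.34.
∂Q_1/∂P_2 = -2.
ε = (∂Q_1/∂P_2)(P_2/Q_1) = -2 × (39.02/1260.34) ≈ -0.062.
Since ε < 0, cable TV and streaming services are complements.

-0.062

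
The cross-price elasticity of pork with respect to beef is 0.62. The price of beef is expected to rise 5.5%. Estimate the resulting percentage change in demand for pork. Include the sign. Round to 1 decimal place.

%ΔQ ≈ ε × %ΔP of beef = 0.62 × (5.5%) = 3.4%.

3.4%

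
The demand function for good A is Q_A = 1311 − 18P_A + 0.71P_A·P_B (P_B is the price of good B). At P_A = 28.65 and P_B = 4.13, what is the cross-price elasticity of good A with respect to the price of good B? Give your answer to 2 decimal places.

At P_A = 28.65 and P_B = 4.13: Q_A = 879.310.
∂Q_A/∂P_B = 0.71P_A = 0.71(28.65) = 20.3415.
ε = (∂Q_A/∂P_B)(P_B/Q_A) = 20.3415 × (4.13/879.310) ≈ 0.10.
ε > 0: substitutes.

0.10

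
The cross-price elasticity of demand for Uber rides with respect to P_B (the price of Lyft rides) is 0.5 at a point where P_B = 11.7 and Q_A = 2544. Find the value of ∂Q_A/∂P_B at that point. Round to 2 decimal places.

ε = (∂Q_A/∂P_B)·(P_B/Q_A) ⇒ ∂Q_A/∂P_B = ε·Q_A/P_B = 0.5 × 2544/11.7 ≈ 108.72.

108.72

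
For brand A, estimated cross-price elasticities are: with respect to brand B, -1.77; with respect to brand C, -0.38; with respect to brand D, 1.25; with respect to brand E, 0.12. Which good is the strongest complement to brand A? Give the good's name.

brand B

Complements have ε < 0. The most negative value is -1.77 (brand B).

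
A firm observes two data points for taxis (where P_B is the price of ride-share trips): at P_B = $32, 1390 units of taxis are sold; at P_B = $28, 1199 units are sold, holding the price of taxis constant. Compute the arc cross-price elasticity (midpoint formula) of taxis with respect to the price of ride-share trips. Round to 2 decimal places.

1.11

ΔQ_A = 1199 − 1390 = -191; ΔP_B = 28 − 32 = -4.
Midpoints: Q̄_A = 1294.5, P̄_B = 30.00.
ε = (ΔQ_A/Q̄_A)/(ΔP_B/P̄_B) = (-191/1294.5)/(-4/30.00) ≈ 1.11.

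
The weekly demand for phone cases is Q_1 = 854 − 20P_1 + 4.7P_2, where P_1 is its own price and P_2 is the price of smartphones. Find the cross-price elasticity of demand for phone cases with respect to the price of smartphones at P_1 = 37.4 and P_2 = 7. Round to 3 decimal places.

0.237

At P_1 = 37.4 and P_2 = 7: Q_1 = 138.9.
∂Q_1/∂P_2 = 4.7.
ε = (∂Q_1/∂P_2)(P_2/Q_1) = 4.7 × (7/138.9) ≈ 0.237.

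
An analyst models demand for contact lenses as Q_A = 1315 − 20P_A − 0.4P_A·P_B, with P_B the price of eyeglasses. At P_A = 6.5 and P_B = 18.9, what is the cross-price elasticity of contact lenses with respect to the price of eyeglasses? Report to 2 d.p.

At P_A = 6.5 and P_B = 18.9: Q_A = 1135.86.
∂Q_A/∂P_B = -0.4P_A = -0.4(6.5) = -2.6000.
ε = (∂Q_A/∂P_B)(P_B/Q_A) = -2.6000 × (18.9/1135.86) ≈ -0.04.
ε < 0: complements.

-0.04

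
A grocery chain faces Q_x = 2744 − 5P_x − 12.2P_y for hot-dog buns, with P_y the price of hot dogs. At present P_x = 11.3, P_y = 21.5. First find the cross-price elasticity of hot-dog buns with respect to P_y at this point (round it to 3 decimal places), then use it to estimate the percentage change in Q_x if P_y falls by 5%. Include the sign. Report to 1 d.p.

At P_x = 11.3, P_y = 21.5: Q_x = 2425.2.
∂Q_x/∂P_y = -12.2.
ε = (∂Q_x/∂P_y)(P_y/Q_x) = -12.2000 × 21.5/2425.2 ≈ -0.108.
%ΔQ_x ≈ ε × %ΔP_y = -0.108 × (-5%) = 0.5%.

0.5%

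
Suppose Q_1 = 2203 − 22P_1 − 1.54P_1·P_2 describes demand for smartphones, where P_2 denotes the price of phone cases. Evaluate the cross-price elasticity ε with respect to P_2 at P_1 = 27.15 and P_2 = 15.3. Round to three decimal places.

-0.662

At P_1 = 27.15 and P_2 = 15.3: Q_1 = 965.992.
∂Q_1/∂P_2 = -1.54P_1 = -1.54(27.15) = -41.8110.
ε = (∂Q_1/∂P_2)(P_2/Q_1) = -41.8110 × (15.3/965.992) ≈ -0.662.
ε < 0: complements.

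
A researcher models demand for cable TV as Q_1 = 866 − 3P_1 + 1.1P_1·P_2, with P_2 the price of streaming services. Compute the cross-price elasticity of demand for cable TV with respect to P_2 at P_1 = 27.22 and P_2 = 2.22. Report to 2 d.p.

At P_1 = 27.22 and P_2 = 2.22: Q_1 = 850.811.
∂Q_1/∂P_2 = 1.1P_1 = 1.1(27.22) = 29.9420.
ε = (∂Q_1/∂P_2)(P_2/Q_1) = 29.9420 × (2.22/850.811) ≈ 0.08.
ε > 0: substitutes.

0.08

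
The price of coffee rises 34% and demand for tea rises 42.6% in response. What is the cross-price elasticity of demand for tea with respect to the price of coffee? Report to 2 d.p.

1.25

ε = (%ΔQ of tea) / (%ΔP of coffee) = (42.6%) / (34%) ≈ 1.25.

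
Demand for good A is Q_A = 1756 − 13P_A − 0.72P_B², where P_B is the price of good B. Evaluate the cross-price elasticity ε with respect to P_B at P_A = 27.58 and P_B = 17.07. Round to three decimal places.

At P_A = 27.58 and P_B = 17.07: Q_A = 1187.663.
∂Q_A/∂P_B = -1.44P_B = -1.44(17.07) = -24.5808.
ε = (∂Q_A/∂P_B)(P_B/Q_A) = -24.5808 × (17.07/1187.663) ≈ -0.353.

-0.353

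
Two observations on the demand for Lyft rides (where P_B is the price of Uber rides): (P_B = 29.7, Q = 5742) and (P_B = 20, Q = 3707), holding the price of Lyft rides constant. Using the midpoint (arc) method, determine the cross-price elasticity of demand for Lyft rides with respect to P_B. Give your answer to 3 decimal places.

1.103

ΔQ_A = 3707 − 5742 = -2035; ΔP_B = 20 − 29.7 = -9.7.
Midpoints: Q̄_A = 4724.5, P̄_B = 24.85.
ε = (ΔQ_A/Q̄_A)/(ΔP_B/P̄_B) = (-2035/4724.5)/(-9.7/24.85) ≈ 1.103.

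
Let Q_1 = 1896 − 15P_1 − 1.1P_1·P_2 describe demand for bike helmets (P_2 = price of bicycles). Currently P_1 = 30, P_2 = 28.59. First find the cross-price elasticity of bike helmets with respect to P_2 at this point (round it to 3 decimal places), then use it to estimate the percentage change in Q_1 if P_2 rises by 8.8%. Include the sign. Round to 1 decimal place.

At P_1 = 30, P_2 = 28.59: Q_1 = 502.53.
∂Q_1/∂P_2 = -1.1P_1 = -33.0000.
ε = (∂Q_1/∂P_2)(P_2/Q_1) = -33.0000 × 28.59/502.53 ≈ -1.877.
%ΔQ_1 ≈ ε × %ΔP_2 = -1.877 × (8.8%) = -16.5%.

-16.5%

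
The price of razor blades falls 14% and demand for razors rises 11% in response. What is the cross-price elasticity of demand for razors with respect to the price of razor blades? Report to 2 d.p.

-0.79

ε = (%ΔQ of razors) / (%ΔP of razor blades) = (11%) / (-14%) ≈ -0.79.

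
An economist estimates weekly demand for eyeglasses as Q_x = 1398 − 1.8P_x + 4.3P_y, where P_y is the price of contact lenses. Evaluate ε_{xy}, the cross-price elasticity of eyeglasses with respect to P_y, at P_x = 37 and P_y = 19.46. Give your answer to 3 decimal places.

At P_x = 37 and P_y = 19.46: Q_x = 1415.078.
∂Q_x/∂P_y = 4.3.
ε = (∂Q_x/∂P_y)(P_y/Q_x) = 4.3 × (19.46/1415.078) ≈ 0.059.
Since ε > 0, eyeglasses and contact lenses are substitutes.

0.059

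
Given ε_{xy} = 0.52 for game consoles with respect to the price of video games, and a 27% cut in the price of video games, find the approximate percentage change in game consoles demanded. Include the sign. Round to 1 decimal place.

%ΔQ ≈ ε × %ΔP of video games = 0.52 × (-27%) = -14.0%.

-14.0%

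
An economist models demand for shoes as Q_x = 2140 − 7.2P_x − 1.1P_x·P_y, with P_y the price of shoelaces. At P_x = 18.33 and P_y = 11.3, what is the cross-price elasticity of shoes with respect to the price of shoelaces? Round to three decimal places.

At P_x = 18.33 and P_y = 11.3: Q_x = 1780.182.
∂Q_x/∂P_y = -1.1P_x = -1.1(18.33) = -20.1630.
ε = (∂Q_x/∂P_y)(P_y/Q_x) = -20.1630 × (11.3/1780.182) ≈ -0.128.

-0.128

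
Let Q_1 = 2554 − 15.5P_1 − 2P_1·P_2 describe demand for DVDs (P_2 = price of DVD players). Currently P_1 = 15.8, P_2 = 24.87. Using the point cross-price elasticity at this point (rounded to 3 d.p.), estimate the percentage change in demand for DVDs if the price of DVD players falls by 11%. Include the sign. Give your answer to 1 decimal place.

5.7%

At P_1 = 15.8, P_2 = 24.87: Q_1 = 1523.208.
∂Q_1/∂P_2 = -2P_1 = -31.6000.
ε = (∂Q_1/∂P_2)(P_2/Q_1) = -31.6000 × 24.87/1523.208 ≈ -0.516.
%ΔQ_1 ≈ ε × %ΔP_2 = -0.516 × (-11%) = 5.7%.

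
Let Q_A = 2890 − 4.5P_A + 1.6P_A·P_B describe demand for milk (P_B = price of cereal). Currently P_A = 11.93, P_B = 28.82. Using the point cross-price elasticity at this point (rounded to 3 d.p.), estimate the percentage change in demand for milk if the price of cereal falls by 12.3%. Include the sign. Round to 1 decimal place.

At P_A = 11.93, P_B = 28.82: Q_A = 3386.431.
∂Q_A/∂P_B = 1.6P_A = 19.0880.
ε = (∂Q_A/∂P_B)(P_B/Q_A) = 19.0880 × 28.82/3386.431 ≈ 0.162.
%ΔQ_A ≈ ε × %ΔP_B = 0.162 × (-12.3%) = -2.0%.

-2.0%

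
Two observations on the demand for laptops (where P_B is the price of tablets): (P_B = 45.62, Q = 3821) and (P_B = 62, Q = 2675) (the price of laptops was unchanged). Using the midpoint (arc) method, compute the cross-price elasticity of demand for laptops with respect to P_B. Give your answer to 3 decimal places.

ΔQ_A = 2675 − 3821 = -1146; ΔP_B = 62 − 45.62 = 16.38.
Midpoints: Q̄_A = 3248.0, P̄_B = 53.81.
ε = (ΔQ_A/Q̄_A)/(ΔP_B/P̄_B) = (-1146/3248.0)/(16.38/53.81) ≈ -1.159.
ε < 0: laptops and tablets are complements.

-1.159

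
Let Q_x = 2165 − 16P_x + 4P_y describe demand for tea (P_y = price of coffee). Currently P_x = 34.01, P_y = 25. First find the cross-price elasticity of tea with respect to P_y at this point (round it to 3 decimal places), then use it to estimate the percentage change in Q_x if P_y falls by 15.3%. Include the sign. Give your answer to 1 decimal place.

At P_x = 34.01, P_y = 25: Q_x = 1720.84.
∂Q_x/∂P_y = 4.
ε = (∂Q_x/∂P_y)(P_y/Q_x) = 4.0000 × 25/1720.84 ≈ 0.058.
%ΔQ_x ≈ ε × %ΔP_y = 0.058 × (-15.3%) = -0.9%.

-0.9%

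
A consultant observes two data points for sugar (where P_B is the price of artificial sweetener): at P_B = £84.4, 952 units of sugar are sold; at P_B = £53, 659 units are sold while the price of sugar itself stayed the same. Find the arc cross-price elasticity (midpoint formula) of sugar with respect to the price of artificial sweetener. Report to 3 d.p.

0.796

ΔQ_A = 659 − 952 = -293; ΔP_B = 53 − 84.4 = -31.4.
Midpoints: Q̄_A = 805.5, P̄_B = 68.70.
ε = (ΔQ_A/Q̄_A)/(ΔP_B/P̄_B) = (-293/805.5)/(-31.4/68.70) ≈ 0.796.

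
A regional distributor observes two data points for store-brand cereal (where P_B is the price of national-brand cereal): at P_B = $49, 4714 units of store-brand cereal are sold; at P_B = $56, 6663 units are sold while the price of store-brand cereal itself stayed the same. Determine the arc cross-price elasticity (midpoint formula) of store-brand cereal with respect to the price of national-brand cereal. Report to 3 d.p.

2.570

ΔQ_A = 6663 − 4714 = 1949; ΔP_B = 56 − 49 = 7.
Midpoints: Q̄_A = 5688.5, P̄_B = 52.50.
ε = (ΔQ_A/Q̄_A)/(ΔP_B/P̄_B) = (1949/5688.5)/(7/52.50) ≈ 2.570.
ε > 0: store-brand cereal and national-brand cereal are substitutes.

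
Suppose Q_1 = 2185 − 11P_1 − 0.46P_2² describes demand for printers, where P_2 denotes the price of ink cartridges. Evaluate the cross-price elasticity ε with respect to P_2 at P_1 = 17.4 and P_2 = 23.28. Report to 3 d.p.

-0.286

At P_1 = 17.4 and P_2 = 23.28: Q_1 = 1744.299.
∂Q_1/∂P_2 = -0.92P_2 = -0.92(23.28) = -21.4176.
ε = (∂Q_1/∂P_2)(P_2/Q_1) = -21.4176 × (23.28/1744.299) ≈ -0.286.
ε < 0: complements.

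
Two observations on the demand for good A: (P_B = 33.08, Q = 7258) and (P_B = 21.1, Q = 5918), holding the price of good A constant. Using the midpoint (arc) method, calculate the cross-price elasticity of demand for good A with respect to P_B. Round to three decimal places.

0.460

ΔQ_A = 5918 − 7258 = -1340; ΔP_B = 21.1 − 33.08 = -11.98.
Midpoints: Q̄_A = 6588.0, P̄_B = 27.09.
ε = (ΔQ_A/Q̄_A)/(ΔP_B/P̄_B) = (-1340/6588.0)/(-11.98/27.09) ≈ 0.460.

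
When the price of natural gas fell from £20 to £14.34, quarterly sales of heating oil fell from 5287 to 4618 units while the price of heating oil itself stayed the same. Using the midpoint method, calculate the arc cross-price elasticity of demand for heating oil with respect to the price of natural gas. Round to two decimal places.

0.41

ΔQ_A = 4618 − 5287 = -669; ΔP_B = 14.34 − 20 = -5.66.
Midpoints: Q̄_A = 4952.5, P̄_B = 17.17.
ε = (ΔQ_A/Q̄_A)/(ΔP_B/P̄_B) = (-669/4952.5)/(-5.66/17.17) ≈ 0.41.
ε > 0: heating oil and natural gas are substitutes.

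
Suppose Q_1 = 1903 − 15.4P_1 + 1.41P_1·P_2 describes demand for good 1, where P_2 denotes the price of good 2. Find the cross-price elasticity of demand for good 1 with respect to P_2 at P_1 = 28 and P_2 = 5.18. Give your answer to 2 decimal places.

0.12

At P_1 = 28 and P_2 = 5.18: Q_1 = 1676.306.
∂Q_1/∂P_2 = 1.41P_1 = 1.41(28) = 39.4800.
ε = (∂Q_1/∂P_2)(P_2/Q_1) = 39.4800 × (5.18/1676.306) ≈ 0.12.
ε > 0: substitutes.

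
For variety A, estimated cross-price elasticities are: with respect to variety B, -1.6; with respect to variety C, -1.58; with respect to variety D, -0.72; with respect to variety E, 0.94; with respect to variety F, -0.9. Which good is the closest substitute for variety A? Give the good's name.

variety E

Substitutes have ε > 0. Among the positive values, 0.94 (variety E) is largest.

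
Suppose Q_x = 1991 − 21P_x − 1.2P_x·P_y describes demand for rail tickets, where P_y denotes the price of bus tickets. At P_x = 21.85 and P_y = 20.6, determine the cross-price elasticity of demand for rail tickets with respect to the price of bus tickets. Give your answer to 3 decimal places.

-0.544

At P_x = 21.85 and P_y = 20.6: Q_x = 992.018.
∂Q_x/∂P_y = -1.2P_x = -1.2(21.85) = -26.2200.
ε = (∂Q_x/∂P_y)(P_y/Q_x) = -26.2200 × (20.6/992.018) ≈ -0.544.
ε < 0: complements.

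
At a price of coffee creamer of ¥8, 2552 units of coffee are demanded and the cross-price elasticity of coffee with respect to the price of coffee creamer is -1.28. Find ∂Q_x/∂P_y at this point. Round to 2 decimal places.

-408.32

ε = (∂Q_x/∂P_y)·(P_y/Q_x) ⇒ ∂Q_x/∂P_y = ε·Q_x/P_y = -1.28 × 2552/8 ≈ -408.32.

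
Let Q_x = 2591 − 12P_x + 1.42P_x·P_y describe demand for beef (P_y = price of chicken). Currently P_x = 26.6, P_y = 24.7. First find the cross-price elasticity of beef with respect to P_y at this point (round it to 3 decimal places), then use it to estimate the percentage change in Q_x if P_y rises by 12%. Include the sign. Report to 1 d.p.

3.5%

At P_x = 26.6, P_y = 24.7: Q_x = 3204.768.
∂Q_x/∂P_y = 1.42P_x = 37.7720.
ε = (∂Q_x/∂P_y)(P_y/Q_x) = 37.7720 × 24.7/3204.768 ≈ 0.291.
%ΔQ_x ≈ ε × %ΔP_y = 0.291 × (12%) = 3.5%.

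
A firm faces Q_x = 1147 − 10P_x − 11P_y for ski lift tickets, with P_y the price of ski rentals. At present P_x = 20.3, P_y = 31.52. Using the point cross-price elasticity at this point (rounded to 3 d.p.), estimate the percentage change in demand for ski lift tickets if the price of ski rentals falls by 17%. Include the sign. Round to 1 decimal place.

At P_x = 20.3, P_y = 31.52: Q_x = 597.28.
∂Q_x/∂P_y = -11.
ε = (∂Q_x/∂P_y)(P_y/Q_x) = -11.0000 × 31.52/597.28 ≈ -0.580.
%ΔQ_x ≈ ε × %ΔP_y = -0.580 × (-17%) = 9.9%.

9.9%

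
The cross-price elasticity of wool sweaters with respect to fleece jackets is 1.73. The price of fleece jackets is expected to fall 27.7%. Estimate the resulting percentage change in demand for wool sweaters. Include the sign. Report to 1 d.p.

%ΔQ ≈ ε × %ΔP of fleece jackets = 1.73 × (-27.7%) = -47.9%.

-47.9%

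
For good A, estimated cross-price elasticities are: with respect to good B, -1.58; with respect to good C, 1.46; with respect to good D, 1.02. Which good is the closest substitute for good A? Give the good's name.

Substitutes have ε > 0. Among the positive values, 1.46 (good C) is largest.

good C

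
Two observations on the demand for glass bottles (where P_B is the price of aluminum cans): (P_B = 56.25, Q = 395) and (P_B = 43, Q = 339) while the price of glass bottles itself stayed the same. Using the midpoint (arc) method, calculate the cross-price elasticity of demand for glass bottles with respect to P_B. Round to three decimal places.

ΔQ_A = 339 − 395 = -56; ΔP_B = 43 − 56.25 = -13.25.
Midpoints: Q̄_A = 367.0, P̄_B = 49.62.
ε = (ΔQ_A/Q̄_A)/(ΔP_B/P̄_B) = (-56/367.0)/(-13.25/49.62) ≈ 0.571.

0.571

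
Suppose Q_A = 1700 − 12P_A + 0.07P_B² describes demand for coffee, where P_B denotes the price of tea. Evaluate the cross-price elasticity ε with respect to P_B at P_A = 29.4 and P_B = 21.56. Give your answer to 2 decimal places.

0.05

At P_A = 29.4 and P_B = 21.56: Q_A = 1379.738.
∂Q_A/∂P_B = 0.14P_B = 0.14(21.56) = 3.0184.
ε = (∂Q_A/∂P_B)(P_B/Q_A) = 3.0184 × (21.56/1379.738) ≈ 0.05.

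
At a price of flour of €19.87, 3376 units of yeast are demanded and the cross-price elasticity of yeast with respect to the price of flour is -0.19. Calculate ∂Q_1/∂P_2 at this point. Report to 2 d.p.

ε = (∂Q_1/∂P_2)·(P_2/Q_1) ⇒ ∂Q_1/∂P_2 = ε·Q_1/P_2 = -0.19 × 3376/19.87 ≈ -32.28.

-32.28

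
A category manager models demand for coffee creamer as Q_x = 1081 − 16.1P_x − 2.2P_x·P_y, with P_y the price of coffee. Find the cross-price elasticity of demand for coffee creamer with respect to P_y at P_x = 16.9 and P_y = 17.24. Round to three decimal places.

-3.817

At P_x = 16.9 and P_y = 17.24: Q_x = 167.927.
∂Q_x/∂P_y = -2.2P_x = -2.2(16.9) = -37.1800.
ε = (∂Q_x/∂P_y)(P_y/Q_x) = -37.1800 × (17.24/167.927) ≈ -3.817.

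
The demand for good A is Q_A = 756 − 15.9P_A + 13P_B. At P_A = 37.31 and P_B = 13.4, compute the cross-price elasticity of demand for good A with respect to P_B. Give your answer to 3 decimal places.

0.517

At P_A = 37.31 and P_B = 13.4: Q_A = 336.971.
∂Q_A/∂P_B = 13.
ε = (∂Q_A/∂P_B)(P_B/Q_A) = 13 × (13.4/336.971) ≈ 0.517.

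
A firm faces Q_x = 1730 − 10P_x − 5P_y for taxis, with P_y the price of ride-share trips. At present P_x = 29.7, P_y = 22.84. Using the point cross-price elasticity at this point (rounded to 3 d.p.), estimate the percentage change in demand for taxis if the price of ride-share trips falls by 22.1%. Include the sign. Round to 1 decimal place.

1.9%

At P_x = 29.7, P_y = 22.84: Q_x = 1318.8.
∂Q_x/∂P_y = -5.
ε = (∂Q_x/∂P_y)(P_y/Q_x) = -5.0000 × 22.84/1318.8 ≈ -0.087.
%ΔQ_x ≈ ε × %ΔP_y = -0.087 × (-22.1%) = 1.9%.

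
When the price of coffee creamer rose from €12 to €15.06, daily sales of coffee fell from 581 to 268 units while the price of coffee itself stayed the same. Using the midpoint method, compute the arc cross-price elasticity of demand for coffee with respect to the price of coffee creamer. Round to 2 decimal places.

-3.26

ΔQ_A = 268 − 581 = -313; ΔP_B = 15.06 − 12 = 3.06.
Midpoints: Q̄_A = 424.5, P̄_B = 13.53.
ε = (ΔQ_A/Q̄_A)/(ΔP_B/P̄_B) = (-313/424.5)/(3.06/13.53) ≈ -3.26.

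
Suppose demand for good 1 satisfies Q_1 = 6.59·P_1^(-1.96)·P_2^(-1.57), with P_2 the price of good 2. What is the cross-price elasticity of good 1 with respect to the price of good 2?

-1.57

In a log-linear (constant-elasticity) demand function, the coefficient on the exponent of P_2 is the cross-price elasticity.
ε = -1.57. Negative, so good 1 and good 2 are complements.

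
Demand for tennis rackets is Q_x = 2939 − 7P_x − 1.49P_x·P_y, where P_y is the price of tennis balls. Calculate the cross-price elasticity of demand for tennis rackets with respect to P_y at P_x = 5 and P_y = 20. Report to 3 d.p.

-0.054

At P_x = 5 and P_y = 20: Q_x = 2755.
∂Q_x/∂P_y = -1.49P_x = -1.49(5) = -7.4500.
ε = (∂Q_x/∂P_y)(P_y/Q_x) = -7.4500 × (20/2755) ≈ -0.054.
ε < 0: complements.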